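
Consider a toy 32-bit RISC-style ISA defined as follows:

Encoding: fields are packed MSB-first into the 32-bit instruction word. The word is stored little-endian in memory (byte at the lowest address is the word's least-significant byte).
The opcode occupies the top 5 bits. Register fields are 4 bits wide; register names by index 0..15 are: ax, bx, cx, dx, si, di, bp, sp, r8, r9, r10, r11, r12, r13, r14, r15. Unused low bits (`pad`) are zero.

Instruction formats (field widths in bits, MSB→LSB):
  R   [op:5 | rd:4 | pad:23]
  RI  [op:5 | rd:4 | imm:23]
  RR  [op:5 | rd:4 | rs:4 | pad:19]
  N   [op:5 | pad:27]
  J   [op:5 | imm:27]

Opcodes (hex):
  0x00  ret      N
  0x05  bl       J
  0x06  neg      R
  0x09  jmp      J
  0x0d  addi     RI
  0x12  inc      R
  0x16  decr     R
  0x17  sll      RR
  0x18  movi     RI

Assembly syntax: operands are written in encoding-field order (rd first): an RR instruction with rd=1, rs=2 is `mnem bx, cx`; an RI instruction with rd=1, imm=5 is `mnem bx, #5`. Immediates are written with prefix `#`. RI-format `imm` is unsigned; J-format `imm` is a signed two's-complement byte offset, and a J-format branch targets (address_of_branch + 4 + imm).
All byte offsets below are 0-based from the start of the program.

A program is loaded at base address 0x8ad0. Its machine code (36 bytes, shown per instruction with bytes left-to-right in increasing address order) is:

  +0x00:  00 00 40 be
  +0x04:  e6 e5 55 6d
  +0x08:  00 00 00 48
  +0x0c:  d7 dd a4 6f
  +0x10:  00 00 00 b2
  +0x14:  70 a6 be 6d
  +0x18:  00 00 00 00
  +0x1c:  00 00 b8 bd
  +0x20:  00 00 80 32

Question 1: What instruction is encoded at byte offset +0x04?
+0x04: e6 e5 55 6d ⇒ word 0x6d55e5e6 (little)
  op=0x6d55e5e6>>27=0xd ⇒ addi (RI)
  [26:23] rd=10 = r10
  [22:0] imm=5629414 = #5629414

addi r10, #5629414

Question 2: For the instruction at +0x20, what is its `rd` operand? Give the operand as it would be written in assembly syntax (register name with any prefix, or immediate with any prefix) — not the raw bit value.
di

+0x20: 00 00 80 32 ⇒ word 0x32800000 (little)
  opcode bits[31:27]=0x6: neg/R
  [26:23] rd=5 = di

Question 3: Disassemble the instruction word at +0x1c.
@+1c  little-endian(00 00 b8 bd) = 0xbdb80000
  opcode bits[31:27]=0x17: sll/RR
  rd: (w>>23)&0xf=0xb → r11
  rs: (w>>19)&0xf=0x7 → sp

sll r11, sp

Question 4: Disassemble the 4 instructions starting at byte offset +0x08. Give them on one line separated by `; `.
+0x08: 00 00 00 48 ⇒ word 0x48000000 (little)
  op=0x48000000>>27=0x9 ⇒ jmp (J)
  imm: (w>>0)&0x7ffffff=0x0 → #0
+0x0c: d7 dd a4 6f ⇒ word 0x6fa4ddd7 (little)
  op=0x6fa4ddd7>>27=0xd ⇒ addi (RI)
  rd: (w>>23)&0xf=0xf → r15
  imm: (w>>0)&0x7fffff=0x24ddd7 → #2416087
+0x10: 00 00 00 b2 ⇒ word 0xb2000000 (little)
  op=0xb2000000>>27=0x16 ⇒ decr (R)
  rd: (w>>23)&0xf=0x4 → si
+0x14: 70 a6 be 6d ⇒ word 0x6dbea670 (little)
  op=0x6dbea670>>27=0xd ⇒ addi (RI)
  rd: (w>>23)&0xf=0xb → r11
  imm: (w>>0)&0x7fffff=0x3ea670 → #4105840

jmp #0; addi r15, #2416087; decr si; addi r11, #4105840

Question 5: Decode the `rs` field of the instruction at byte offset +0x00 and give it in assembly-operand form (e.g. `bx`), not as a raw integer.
r8

off 0x00: read 00 00 40 be as little → 0xbe400000
  opcode bits[31:27]=0x17: sll/RR
  rd@[26:23]=0xc ⇒ r12
  rs@[22:19]=0x8 ⇒ r8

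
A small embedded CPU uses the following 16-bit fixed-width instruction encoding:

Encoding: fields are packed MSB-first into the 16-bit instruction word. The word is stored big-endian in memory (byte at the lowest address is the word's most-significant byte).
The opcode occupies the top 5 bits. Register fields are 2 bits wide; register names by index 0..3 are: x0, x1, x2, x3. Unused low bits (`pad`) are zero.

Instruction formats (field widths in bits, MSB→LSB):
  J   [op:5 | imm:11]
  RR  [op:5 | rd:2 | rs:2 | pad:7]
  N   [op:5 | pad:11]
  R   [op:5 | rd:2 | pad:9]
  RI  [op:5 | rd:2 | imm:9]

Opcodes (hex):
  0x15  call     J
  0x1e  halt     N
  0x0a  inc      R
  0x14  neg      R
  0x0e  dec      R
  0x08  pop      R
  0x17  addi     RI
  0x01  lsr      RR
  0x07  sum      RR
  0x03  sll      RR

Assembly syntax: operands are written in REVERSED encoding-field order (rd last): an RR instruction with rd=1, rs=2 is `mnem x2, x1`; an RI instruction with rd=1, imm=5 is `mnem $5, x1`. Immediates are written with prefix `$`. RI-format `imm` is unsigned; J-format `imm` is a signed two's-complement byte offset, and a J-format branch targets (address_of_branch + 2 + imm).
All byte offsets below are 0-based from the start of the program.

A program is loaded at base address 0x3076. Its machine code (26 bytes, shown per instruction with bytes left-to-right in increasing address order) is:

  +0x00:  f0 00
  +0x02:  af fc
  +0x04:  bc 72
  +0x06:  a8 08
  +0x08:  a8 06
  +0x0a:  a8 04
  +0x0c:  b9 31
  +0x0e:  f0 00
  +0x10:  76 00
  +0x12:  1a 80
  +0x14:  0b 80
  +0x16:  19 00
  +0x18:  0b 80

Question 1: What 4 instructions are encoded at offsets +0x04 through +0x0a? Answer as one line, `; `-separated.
addi $114, x2; call $8; call $6; call $4

@+04  big-endian(bc 72) = 0xbc72
  op=0xbc72>>11=0x17 ⇒ addi (RI)
  rd: (w>>9)&0x3=0x2 → x2
  imm: (w>>0)&0x1ff=0x72 → $114
@+06  big-endian(a8 08) = 0xa808
  op=0xa808>>11=0x15 ⇒ call (J)
  imm: (w>>0)&0x7ff=0x8 → $8
@+08  big-endian(a8 06) = 0xa806
  op=0xa806>>11=0x15 ⇒ call (J)
  imm: (w>>0)&0x7ff=0x6 → $6
@+0a  big-endian(a8 04) = 0xa804
  op=0xa804>>11=0x15 ⇒ call (J)
  imm: (w>>0)&0x7ff=0x4 → $4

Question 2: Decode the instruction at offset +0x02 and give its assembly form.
call $-4

@+02  big-endian(af fc) = 0xaffc
  top 5b → 0x15 → call [J]
  [10:0] imm=2044 (s11→-4) = $-4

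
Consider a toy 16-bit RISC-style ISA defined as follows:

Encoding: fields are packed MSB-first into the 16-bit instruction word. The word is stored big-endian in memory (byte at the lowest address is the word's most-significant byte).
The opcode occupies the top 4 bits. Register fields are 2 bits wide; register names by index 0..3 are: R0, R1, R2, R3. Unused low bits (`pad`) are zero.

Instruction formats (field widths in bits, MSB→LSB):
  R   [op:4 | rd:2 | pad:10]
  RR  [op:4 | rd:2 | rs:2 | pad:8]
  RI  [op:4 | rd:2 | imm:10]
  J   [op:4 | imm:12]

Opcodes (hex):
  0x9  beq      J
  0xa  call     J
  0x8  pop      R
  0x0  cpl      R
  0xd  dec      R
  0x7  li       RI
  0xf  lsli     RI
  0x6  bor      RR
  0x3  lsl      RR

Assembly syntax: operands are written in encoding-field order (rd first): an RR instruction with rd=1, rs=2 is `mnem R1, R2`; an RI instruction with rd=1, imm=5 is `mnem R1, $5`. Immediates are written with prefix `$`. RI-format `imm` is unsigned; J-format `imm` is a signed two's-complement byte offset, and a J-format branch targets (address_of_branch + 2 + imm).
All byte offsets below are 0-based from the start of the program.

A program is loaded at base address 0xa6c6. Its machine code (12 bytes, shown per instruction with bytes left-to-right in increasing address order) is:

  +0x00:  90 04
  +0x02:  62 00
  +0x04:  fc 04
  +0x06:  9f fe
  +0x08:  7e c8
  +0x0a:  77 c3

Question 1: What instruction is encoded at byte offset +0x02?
@+02  big-endian(62 00) = 0x6200
  top 4b → 0x6 → bor [RR]
  rd@[11:10]=0x0 ⇒ R0
  rs@[9:8]=0x2 ⇒ R2

bor R0, R2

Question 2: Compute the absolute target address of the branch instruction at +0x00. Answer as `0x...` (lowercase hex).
[00] 90 04 → 0x9004
  top 4b → 0x9 → beq [J]
  imm: (w>>0)&0xfff=0x4 → $4
  target = base 0xa6c6 + off 0x00 + 2 + imm 4 = 0xa6cc

0xa6cc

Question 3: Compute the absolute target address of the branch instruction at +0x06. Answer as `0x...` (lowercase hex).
0xa6cc

@+06  big-endian(9f fe) = 0x9ffe
  top 4b → 0x9 → beq [J]
  imm@[11:0]=0xffe (s12→-2) ⇒ $-2
  target = base 0xa6c6 + off 0x06 + 2 + imm -2 = 0xa6cc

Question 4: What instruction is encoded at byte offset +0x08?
+0x08: 7e c8 ⇒ word 0x7ec8 (big)
  top 4b → 0x7 → li [RI]
  rd@[11:10]=0x3 ⇒ R3
  imm@[9:0]=0x2c8 ⇒ $712

li R3, $712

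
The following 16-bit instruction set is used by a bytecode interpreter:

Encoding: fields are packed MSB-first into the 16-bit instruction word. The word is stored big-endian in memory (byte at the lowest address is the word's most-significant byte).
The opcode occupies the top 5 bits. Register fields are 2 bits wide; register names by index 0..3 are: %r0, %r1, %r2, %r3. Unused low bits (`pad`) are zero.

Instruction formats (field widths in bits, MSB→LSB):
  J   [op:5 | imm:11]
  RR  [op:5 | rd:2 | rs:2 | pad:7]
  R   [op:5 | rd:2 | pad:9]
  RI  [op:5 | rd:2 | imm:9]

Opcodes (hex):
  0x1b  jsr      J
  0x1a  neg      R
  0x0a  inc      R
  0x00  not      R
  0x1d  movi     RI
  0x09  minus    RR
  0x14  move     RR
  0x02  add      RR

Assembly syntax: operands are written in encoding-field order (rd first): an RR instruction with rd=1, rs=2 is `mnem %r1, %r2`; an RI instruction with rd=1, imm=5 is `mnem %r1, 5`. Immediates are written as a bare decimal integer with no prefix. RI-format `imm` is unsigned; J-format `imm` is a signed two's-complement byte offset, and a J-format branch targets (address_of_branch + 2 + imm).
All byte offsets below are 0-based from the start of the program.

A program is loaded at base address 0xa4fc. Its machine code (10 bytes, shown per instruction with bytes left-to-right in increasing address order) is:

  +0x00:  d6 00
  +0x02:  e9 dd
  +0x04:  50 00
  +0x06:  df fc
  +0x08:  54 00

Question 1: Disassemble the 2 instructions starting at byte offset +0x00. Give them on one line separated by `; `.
neg %r3; movi %r0, 477

@+00  big-endian(d6 00) = 0xd600
  top 5b → 0x1a → neg [R]
  [10:9] rd=3 = %r3
@+02  big-endian(e9 dd) = 0xe9dd
  top 5b → 0x1d → movi [RI]
  [10:9] rd=0 = %r0
  [8:0] imm=477 = 477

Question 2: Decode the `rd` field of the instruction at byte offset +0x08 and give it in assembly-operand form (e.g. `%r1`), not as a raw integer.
+0x08: 54 00 ⇒ word 0x5400 (big)
  op=0x5400>>11=0xa ⇒ inc (R)
  rd@[10:9]=0x2 ⇒ %r2

%r2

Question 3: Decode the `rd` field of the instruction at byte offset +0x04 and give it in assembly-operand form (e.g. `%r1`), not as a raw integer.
+0x04: 50 00 ⇒ word 0x5000 (big)
  op=0x5000>>11=0xa ⇒ inc (R)
  rd@[10:9]=0x0 ⇒ %r0

%r0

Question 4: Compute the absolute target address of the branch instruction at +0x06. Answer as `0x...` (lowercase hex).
+0x06: df fc ⇒ word 0xdffc (big)
  top 5b → 0x1b → jsr [J]
  [10:0] imm=2044 (s11→-4) = -4
  target = base 0xa4fc + off 0x06 + 2 + imm -4 = 0xa500

0xa500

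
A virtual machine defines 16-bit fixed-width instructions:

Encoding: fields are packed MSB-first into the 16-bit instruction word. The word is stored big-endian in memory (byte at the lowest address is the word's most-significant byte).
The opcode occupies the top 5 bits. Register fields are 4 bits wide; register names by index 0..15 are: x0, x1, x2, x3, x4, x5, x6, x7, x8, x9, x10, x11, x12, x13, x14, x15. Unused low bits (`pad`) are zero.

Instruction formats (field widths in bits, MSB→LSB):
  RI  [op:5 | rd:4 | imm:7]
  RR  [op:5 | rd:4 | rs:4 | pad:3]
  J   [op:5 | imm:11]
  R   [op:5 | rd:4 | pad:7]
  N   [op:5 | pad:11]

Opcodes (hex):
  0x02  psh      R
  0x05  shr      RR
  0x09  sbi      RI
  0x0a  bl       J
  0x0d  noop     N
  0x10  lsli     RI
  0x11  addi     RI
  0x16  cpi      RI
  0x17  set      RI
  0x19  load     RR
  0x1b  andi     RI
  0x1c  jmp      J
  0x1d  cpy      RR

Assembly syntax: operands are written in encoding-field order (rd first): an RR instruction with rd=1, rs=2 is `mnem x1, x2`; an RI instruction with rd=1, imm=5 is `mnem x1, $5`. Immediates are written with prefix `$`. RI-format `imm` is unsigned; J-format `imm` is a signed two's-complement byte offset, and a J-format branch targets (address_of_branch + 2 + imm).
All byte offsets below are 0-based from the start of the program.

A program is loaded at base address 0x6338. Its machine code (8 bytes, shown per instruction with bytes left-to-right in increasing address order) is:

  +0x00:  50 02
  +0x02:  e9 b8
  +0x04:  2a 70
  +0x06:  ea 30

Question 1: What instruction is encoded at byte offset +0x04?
shr x4, x14

[04] 2a 70 → 0x2a70
  opcode bits[15:11]=0x5: shr/RR
  rd: (w>>7)&0xf=0x4 → x4
  rs: (w>>3)&0xf=0xe → x14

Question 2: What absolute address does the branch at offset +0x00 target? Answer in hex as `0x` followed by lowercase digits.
[00] 50 02 → 0x5002
  op=0x5002>>11=0xa ⇒ bl (J)
  imm@[10:0]=0x2 ⇒ $2
  target = base 0x6338 + off 0x00 + 2 + imm 2 = 0x633c

0x633c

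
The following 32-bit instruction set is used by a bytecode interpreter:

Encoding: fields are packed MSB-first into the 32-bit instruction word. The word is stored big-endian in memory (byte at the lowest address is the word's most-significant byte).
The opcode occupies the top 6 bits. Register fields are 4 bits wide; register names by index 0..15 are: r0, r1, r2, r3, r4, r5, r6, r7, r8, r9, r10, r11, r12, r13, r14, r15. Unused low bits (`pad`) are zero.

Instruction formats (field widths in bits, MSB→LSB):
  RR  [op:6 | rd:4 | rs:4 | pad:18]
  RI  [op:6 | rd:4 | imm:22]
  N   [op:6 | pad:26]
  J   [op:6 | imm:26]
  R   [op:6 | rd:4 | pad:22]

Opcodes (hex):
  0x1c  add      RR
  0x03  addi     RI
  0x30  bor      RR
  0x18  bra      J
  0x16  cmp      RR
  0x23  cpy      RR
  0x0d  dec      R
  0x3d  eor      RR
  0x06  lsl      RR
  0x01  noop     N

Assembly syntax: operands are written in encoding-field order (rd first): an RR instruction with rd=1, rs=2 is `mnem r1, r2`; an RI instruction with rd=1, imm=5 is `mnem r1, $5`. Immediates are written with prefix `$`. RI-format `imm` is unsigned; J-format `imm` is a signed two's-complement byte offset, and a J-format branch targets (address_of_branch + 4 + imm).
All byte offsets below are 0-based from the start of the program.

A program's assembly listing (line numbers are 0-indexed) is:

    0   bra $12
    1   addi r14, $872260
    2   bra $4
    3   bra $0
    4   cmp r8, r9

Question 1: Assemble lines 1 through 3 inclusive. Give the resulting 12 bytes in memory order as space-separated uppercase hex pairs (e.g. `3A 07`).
1. addi fields op=0x3:6|rd=14:4|imm=872260:22 → word 0f8d4f44h → 0f 8d 4f 44
2. bra fields op=0x18:6|imm=4:26 → word 60000004h → 60 00 00 04
3. bra fields op=0x18:6|imm=0:26 → word 60000000h → 60 00 00 00

0F 8D 4F 44 60 00 00 04 60 00 00 00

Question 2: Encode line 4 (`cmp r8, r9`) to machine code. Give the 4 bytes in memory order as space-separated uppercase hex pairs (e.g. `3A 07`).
4. cmp fields op=0x16:6|rd=8:4|rs=9:4|pad=0:18 → word 5a240000h → 5a 24 00 00

5A 24 00 00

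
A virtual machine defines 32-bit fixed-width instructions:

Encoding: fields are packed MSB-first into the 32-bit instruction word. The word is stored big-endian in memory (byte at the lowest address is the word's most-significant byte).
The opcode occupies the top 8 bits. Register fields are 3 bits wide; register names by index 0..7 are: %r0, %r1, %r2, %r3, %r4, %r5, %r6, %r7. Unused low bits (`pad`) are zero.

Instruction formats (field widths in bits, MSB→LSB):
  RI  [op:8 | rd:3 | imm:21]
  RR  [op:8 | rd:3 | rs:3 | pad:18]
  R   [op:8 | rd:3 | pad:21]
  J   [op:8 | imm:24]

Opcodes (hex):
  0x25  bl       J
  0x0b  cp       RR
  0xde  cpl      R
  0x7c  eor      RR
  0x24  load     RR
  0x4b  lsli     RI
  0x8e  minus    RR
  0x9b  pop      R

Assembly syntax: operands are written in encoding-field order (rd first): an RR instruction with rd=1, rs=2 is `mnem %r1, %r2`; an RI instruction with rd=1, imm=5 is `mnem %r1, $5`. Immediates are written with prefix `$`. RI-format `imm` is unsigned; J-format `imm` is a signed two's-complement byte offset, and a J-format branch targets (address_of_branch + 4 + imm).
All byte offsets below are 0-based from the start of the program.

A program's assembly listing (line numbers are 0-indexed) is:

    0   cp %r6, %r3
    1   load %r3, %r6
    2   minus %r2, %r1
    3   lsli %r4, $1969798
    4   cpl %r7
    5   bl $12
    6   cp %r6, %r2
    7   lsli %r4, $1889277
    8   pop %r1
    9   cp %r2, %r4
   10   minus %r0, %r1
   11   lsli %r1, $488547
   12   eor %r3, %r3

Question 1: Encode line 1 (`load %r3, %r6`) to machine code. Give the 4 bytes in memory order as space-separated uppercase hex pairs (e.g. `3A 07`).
1. load fields op=0x24:8|rd=3:3|rs=6:3|pad=0:18 → word 24780000h → 24 78 00 00

24 78 00 00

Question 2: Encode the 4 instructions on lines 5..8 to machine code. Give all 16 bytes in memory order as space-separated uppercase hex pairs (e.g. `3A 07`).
line 5 (bl): pack op=0x25:8|imm=12:24 = 0x2500000c; big→ 25 00 00 0c
line 6 (cp): pack op=0xb:8|rd=6:3|rs=2:3|pad=0:18 = 0x0bc80000; big→ 0b c8 00 00
line 7 (lsli): pack op=0x4b:8|rd=4:3|imm=1889277:21 = 0x4b9cd3fd; big→ 4b 9c d3 fd
line 8 (pop): pack op=0x9b:8|rd=1:3|pad=0:21 = 0x9b200000; big→ 9b 20 00 00

25 00 00 0C 0B C8 00 00 4B 9C D3 FD 9B 20 00 00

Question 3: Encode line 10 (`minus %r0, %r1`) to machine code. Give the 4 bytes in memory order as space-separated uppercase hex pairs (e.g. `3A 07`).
8E 04 00 00

line 10 (minus): pack op=0x8e:8|rd=0:3|rs=1:3|pad=0:18 = 0x8e040000; big→ 8e 04 00 00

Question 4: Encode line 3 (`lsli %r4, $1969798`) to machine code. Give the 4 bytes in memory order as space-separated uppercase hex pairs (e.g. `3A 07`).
4B 9E 0E 86

3. lsli fields op=0x4b:8|rd=4:3|imm=1969798:21 → word 4b9e0e86h → 4b 9e 0e 86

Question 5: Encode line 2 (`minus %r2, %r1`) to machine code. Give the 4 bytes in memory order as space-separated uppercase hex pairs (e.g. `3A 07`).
2. minus fields op=0x8e:8|rd=2:3|rs=1:3|pad=0:18 → word 8e440000h → 8e 44 00 00

8E 44 00 00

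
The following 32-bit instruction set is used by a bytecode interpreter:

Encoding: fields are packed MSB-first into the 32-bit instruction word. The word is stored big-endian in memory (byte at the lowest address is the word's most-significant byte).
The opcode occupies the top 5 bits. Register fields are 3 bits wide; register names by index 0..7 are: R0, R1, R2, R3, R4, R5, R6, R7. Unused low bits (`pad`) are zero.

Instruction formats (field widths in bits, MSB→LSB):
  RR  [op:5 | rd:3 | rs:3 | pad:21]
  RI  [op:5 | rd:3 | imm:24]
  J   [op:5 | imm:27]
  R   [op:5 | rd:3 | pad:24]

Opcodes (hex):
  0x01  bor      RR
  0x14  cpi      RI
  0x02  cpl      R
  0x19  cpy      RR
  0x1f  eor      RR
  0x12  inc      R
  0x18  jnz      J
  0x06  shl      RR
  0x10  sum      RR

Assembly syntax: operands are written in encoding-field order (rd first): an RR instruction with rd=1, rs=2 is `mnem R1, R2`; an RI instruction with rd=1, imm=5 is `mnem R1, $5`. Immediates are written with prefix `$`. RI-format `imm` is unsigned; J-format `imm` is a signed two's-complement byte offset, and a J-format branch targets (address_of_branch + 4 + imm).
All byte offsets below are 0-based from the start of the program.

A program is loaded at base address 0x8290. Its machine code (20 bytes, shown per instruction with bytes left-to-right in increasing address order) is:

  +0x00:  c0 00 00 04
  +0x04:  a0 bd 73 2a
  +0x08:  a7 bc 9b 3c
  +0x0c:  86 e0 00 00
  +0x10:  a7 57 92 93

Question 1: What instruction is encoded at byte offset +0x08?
cpi R7, $12360508

[08] a7 bc 9b 3c → 0xa7bc9b3c
  top 5b → 0x14 → cpi [RI]
  rd@[26:24]=0x7 ⇒ R7
  imm@[23:0]=0xbc9b3c ⇒ $12360508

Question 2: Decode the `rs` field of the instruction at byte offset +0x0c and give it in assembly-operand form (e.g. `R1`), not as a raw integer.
R7

@+0c  big-endian(86 e0 00 00) = 0x86e00000
  opcode bits[31:27]=0x10: sum/RR
  rd: (w>>24)&0x7=0x6 → R6
  rs: (w>>21)&0x7=0x7 → R7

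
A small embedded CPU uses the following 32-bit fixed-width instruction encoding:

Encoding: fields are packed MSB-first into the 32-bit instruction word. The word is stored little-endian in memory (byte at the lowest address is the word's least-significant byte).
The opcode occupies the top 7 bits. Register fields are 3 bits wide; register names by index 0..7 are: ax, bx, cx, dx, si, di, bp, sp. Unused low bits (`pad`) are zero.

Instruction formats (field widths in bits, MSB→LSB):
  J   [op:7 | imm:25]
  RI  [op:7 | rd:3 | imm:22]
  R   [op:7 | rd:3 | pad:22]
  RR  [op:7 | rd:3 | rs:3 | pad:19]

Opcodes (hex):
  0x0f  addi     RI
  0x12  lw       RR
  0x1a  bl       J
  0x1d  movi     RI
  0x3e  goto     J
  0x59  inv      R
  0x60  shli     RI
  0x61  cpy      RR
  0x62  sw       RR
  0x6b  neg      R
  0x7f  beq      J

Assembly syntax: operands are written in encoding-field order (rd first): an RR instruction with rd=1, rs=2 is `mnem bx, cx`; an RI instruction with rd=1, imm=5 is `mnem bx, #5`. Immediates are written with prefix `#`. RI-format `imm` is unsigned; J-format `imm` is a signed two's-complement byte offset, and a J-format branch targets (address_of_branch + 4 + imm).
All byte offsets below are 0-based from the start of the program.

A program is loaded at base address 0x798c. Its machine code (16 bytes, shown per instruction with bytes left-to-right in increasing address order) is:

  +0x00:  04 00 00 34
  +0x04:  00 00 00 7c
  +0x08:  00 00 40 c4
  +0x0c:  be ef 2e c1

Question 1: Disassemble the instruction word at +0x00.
+0x00: 04 00 00 34 ⇒ word 0x34000004 (little)
  op=0x34000004>>25=0x1a ⇒ bl (J)
  [24:0] imm=4 = #4

bl #4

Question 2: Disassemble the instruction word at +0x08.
[08] 00 00 40 c4 → 0xc4400000
  op=0xc4400000>>25=0x62 ⇒ sw (RR)
  [24:22] rd=1 = bx
  [21:19] rs=0 = ax

sw bx, ax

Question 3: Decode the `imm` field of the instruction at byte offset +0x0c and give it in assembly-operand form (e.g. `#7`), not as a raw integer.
#3076030

+0x0c: be ef 2e c1 ⇒ word 0xc12eefbe (little)
  op=0xc12eefbe>>25=0x60 ⇒ shli (RI)
  rd@[24:22]=0x4 ⇒ si
  imm@[21:0]=0x2eefbe ⇒ #3076030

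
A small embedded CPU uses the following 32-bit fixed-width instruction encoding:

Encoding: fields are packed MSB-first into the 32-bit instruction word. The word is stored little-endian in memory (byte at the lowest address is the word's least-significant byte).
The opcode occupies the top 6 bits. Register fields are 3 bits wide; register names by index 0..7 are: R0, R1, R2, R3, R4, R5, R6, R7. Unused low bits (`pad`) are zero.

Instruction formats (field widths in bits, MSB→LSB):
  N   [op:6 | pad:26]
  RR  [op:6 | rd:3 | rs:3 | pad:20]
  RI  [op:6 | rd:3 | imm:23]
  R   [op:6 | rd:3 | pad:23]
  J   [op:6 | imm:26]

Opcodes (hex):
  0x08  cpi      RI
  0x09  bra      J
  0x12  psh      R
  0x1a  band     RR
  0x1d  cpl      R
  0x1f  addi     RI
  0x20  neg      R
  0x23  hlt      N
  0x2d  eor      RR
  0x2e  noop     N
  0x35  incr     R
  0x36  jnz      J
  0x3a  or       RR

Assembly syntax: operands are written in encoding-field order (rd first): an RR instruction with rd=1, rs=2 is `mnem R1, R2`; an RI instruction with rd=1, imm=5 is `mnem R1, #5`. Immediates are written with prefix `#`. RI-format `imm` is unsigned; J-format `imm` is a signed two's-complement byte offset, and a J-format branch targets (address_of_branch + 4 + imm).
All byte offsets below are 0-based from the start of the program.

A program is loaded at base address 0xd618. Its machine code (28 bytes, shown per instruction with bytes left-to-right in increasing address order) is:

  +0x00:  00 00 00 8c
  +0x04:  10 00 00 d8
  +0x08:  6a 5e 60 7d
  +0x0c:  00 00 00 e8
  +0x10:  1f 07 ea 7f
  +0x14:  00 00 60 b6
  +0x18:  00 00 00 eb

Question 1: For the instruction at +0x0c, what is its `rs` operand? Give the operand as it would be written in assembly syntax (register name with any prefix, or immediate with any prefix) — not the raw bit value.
R0

+0x0c: 00 00 00 e8 ⇒ word 0xe8000000 (little)
  opcode bits[31:26]=0x3a: or/RR
  rd@[25:23]=0x0 ⇒ R0
  rs@[22:20]=0x0 ⇒ R0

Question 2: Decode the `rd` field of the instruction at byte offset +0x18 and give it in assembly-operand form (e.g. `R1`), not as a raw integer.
R6

+0x18: 00 00 00 eb ⇒ word 0xeb000000 (little)
  opcode bits[31:26]=0x3a: or/RR
  rd@[25:23]=0x6 ⇒ R6
  rs@[22:20]=0x0 ⇒ R0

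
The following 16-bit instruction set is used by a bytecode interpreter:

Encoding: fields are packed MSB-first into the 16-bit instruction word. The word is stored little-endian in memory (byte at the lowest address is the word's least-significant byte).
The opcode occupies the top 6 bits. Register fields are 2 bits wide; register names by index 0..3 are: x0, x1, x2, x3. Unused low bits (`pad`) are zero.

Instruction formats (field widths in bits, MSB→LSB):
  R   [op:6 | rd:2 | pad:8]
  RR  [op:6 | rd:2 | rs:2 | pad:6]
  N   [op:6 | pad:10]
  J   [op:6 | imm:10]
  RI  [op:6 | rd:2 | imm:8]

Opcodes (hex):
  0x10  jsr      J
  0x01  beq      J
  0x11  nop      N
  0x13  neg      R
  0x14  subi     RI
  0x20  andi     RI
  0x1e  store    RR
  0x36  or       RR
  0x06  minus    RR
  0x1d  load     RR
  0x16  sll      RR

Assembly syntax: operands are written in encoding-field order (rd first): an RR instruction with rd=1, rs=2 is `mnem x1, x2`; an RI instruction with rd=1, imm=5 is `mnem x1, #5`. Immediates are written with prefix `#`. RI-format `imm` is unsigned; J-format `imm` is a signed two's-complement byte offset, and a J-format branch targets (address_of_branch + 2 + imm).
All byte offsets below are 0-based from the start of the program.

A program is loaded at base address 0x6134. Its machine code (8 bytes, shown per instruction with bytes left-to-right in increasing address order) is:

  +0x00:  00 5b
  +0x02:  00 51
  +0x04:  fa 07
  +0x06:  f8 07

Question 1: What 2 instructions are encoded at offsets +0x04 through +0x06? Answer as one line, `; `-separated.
@+04  little-endian(fa 07) = 0x07fa
  op=0x07fa>>10=0x1 ⇒ beq (J)
  imm: (w>>0)&0x3ff=0x3fa (s10→-6) → #-6
@+06  little-endian(f8 07) = 0x07f8
  op=0x07f8>>10=0x1 ⇒ beq (J)
  imm: (w>>0)&0x3ff=0x3f8 (s10→-8) → #-8

beq #-6; beq #-8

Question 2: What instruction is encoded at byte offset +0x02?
[02] 00 51 → 0x5100
  op=0x5100>>10=0x14 ⇒ subi (RI)
  rd@[9:8]=0x1 ⇒ x1
  imm@[7:0]=0x0 ⇒ #0

subi x1, #0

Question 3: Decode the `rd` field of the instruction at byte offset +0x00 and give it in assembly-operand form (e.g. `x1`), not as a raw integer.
[00] 00 5b → 0x5b00
  op=0x5b00>>10=0x16 ⇒ sll (RR)
  rd: (w>>8)&0x3=0x3 → x3
  rs: (w>>6)&0x3=0x0 → x0

x3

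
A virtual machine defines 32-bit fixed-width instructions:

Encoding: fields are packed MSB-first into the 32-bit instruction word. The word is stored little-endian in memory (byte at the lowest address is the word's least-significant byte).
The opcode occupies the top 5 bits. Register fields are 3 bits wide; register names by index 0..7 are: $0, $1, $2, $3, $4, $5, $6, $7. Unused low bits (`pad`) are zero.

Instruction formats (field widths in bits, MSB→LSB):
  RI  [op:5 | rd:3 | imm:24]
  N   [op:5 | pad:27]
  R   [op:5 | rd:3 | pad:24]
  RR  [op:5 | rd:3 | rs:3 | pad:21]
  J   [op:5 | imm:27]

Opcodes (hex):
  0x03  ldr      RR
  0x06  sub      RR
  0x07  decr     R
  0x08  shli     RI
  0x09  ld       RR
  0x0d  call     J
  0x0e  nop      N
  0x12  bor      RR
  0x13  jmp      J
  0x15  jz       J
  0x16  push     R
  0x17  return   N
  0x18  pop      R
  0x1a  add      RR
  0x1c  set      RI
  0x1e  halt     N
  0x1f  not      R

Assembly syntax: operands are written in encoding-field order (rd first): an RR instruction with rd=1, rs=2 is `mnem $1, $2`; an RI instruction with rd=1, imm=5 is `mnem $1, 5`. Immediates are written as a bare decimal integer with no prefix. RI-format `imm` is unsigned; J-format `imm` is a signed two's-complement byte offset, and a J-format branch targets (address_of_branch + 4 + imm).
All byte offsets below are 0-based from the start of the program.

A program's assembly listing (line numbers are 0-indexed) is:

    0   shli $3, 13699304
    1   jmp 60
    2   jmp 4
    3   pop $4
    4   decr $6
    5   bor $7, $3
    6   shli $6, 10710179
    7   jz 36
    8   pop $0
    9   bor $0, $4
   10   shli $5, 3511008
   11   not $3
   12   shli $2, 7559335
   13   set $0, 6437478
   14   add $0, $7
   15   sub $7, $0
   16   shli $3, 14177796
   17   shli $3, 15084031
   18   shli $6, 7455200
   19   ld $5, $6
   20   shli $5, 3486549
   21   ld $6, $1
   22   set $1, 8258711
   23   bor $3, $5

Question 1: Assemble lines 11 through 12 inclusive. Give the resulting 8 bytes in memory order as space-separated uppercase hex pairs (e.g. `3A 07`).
00 00 00 FB A7 58 73 42

L11: not op=0x1f:5|rd=3:3|pad=0:24 ⇒ 0xfb000000 ⇒ little 00 00 00 fb
L12: shli op=0x8:5|rd=2:3|imm=7559335:24 ⇒ 0x427358a7 ⇒ little a7 58 73 42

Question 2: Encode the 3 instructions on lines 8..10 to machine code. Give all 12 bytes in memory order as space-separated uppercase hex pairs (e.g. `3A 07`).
00 00 00 C0 00 00 80 90 E0 92 35 45

line 8 (pop): pack op=0x18:5|rd=0:3|pad=0:24 = 0xc0000000; little→ 00 00 00 c0
line 9 (bor): pack op=0x12:5|rd=0:3|rs=4:3|pad=0:21 = 0x90800000; little→ 00 00 80 90
line 10 (shli): pack op=0x8:5|rd=5:3|imm=3511008:24 = 0x453592e0; little→ e0 92 35 45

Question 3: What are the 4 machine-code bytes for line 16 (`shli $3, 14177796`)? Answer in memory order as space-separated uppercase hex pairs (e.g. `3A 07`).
04 56 D8 43

16. shli fields op=0x8:5|rd=3:3|imm=14177796:24 → word 43d85604h → 04 56 d8 43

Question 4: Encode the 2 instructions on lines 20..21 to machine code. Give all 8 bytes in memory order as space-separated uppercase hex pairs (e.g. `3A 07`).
L20: shli op=0x8:5|rd=5:3|imm=3486549:24 ⇒ 0x45353355 ⇒ little 55 33 35 45
L21: ld op=0x9:5|rd=6:3|rs=1:3|pad=0:21 ⇒ 0x4e200000 ⇒ little 00 00 20 4e

55 33 35 45 00 00 20 4E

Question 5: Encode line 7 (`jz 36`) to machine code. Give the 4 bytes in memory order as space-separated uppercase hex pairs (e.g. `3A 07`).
7. jz fields op=0x15:5|imm=36:27 → word a8000024h → 24 00 00 a8

24 00 00 A8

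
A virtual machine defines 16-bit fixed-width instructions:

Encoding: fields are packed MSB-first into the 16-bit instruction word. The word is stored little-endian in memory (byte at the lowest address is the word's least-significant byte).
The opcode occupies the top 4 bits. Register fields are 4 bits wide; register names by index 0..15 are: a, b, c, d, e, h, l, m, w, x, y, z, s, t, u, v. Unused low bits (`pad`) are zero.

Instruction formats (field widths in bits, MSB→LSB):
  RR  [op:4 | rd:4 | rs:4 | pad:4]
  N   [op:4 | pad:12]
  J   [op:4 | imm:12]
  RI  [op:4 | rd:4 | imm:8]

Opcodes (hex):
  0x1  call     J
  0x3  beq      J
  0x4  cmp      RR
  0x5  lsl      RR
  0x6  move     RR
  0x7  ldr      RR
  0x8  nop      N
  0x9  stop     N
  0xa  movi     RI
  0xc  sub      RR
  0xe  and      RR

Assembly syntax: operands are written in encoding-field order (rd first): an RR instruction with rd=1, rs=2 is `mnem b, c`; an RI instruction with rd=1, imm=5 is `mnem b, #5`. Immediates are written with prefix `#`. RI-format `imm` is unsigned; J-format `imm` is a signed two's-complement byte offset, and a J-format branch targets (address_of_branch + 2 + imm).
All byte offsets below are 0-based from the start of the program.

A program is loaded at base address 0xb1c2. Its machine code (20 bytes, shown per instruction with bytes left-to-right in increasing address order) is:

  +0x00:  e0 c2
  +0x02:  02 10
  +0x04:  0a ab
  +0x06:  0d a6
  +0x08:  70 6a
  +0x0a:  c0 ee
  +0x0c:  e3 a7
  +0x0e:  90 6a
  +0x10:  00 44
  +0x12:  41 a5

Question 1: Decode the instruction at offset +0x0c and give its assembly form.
off 0x0c: read e3 a7 as little → 0xa7e3
  top 4b → 0xa → movi [RI]
  rd@[11:8]=0x7 ⇒ m
  imm@[7:0]=0xe3 ⇒ #227

movi m, #227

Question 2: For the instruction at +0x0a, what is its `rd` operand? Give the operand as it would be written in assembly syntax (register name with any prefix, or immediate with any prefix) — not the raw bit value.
u

off 0x0a: read c0 ee as little → 0xeec0
  top 4b → 0xe → and [RR]
  rd: (w>>8)&0xf=0xe → u
  rs: (w>>4)&0xf=0xc → s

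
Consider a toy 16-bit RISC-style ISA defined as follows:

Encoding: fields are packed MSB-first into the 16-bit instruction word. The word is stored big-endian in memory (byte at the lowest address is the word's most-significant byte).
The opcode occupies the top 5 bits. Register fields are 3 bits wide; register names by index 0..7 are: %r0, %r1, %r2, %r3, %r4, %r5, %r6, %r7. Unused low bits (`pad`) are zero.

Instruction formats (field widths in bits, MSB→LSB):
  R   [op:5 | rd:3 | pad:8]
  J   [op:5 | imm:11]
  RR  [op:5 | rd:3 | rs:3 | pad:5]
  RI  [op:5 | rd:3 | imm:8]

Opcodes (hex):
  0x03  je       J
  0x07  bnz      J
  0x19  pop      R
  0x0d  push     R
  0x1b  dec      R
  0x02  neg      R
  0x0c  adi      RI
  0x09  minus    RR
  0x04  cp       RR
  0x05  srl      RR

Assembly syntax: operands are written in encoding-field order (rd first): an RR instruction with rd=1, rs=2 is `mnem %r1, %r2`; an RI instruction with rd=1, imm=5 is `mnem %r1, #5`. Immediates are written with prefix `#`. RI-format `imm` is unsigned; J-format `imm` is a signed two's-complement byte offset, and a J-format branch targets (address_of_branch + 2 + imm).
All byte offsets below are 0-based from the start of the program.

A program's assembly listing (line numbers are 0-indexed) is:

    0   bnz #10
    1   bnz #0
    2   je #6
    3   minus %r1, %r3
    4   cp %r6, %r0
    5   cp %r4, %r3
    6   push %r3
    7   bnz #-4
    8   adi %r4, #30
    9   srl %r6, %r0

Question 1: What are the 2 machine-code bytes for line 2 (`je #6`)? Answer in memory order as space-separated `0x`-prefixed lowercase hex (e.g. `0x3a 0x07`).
0x18 0x06

L2: je op=0x3:5|imm=6:11 ⇒ 0x1806 ⇒ big 18 06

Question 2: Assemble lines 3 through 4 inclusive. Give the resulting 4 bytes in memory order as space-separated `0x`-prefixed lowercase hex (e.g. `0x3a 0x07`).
3. minus fields op=0x9:5|rd=1:3|rs=3:3|pad=0:5 → word 4960h → 49 60
4. cp fields op=0x4:5|rd=6:3|rs=0:3|pad=0:5 → word 2600h → 26 00

0x49 0x60 0x26 0x00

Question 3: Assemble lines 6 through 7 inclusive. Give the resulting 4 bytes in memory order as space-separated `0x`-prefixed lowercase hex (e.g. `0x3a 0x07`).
0x6b 0x00 0x3f 0xfc

L6: push op=0xd:5|rd=3:3|pad=0:8 ⇒ 0x6b00 ⇒ big 6b 00
L7: bnz op=0x7:5|imm=-4:11 ⇒ 0x3ffc ⇒ big 3f fc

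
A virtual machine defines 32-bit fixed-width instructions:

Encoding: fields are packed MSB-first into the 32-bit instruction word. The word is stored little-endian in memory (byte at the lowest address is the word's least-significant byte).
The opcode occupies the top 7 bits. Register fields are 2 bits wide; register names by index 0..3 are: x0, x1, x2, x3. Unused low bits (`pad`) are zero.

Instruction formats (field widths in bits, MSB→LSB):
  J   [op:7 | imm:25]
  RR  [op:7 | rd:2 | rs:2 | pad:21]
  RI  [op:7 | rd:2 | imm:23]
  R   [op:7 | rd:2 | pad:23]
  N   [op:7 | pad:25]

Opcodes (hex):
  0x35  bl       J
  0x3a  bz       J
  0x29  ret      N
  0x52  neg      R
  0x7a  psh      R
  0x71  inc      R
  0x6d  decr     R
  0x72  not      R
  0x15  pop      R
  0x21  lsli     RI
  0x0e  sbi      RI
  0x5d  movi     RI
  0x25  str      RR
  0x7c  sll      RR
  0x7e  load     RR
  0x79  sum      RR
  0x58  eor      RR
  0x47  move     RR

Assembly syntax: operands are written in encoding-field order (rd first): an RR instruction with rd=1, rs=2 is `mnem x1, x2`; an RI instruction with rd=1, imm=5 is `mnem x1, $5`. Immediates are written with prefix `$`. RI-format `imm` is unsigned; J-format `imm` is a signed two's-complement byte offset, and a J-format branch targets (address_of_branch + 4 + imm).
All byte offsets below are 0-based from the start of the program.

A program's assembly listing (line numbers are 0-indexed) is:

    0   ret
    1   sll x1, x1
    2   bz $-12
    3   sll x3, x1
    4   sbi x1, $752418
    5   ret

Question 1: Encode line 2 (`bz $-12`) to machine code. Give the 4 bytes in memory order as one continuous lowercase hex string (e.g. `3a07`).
f4ffff75

line 2 (bz): pack op=0x3a:7|imm=-12:25 = 0x75fffff4; little→ f4 ff ff 75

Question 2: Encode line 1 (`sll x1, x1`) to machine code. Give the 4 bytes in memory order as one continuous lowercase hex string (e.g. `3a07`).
0000a0f8

line 1 (sll): pack op=0x7c:7|rd=1:2|rs=1:2|pad=0:21 = 0xf8a00000; little→ 00 00 a0 f8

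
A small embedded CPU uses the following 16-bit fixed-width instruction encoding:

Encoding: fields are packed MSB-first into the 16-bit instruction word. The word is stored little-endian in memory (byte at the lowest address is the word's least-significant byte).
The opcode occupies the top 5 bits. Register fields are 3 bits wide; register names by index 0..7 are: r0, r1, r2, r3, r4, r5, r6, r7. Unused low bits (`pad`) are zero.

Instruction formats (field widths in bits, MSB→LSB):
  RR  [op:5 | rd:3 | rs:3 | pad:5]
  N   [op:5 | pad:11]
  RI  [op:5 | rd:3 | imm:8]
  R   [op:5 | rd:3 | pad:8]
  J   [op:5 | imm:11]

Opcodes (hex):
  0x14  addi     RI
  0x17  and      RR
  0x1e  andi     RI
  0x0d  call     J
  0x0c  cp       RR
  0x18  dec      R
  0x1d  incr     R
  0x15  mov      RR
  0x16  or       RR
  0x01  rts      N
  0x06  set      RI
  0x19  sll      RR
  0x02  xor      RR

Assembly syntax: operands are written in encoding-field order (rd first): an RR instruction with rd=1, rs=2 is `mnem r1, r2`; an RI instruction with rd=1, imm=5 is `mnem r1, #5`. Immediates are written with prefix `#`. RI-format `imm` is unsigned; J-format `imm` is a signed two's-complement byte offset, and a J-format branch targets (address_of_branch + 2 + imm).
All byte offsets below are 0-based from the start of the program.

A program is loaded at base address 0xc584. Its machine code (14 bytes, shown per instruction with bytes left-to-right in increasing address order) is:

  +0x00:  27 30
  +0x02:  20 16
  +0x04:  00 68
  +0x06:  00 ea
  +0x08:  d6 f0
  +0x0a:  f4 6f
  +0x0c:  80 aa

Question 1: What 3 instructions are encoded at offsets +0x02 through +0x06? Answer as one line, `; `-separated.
off 0x02: read 20 16 as little → 0x1620
  top 5b → 0x2 → xor [RR]
  [10:8] rd=6 = r6
  [7:5] rs=1 = r1
off 0x04: read 00 68 as little → 0x6800
  top 5b → 0xd → call [J]
  [10:0] imm=0 = #0
off 0x06: read 00 ea as little → 0xea00
  top 5b → 0x1d → incr [R]
  [10:8] rd=2 = r2

xor r6, r1; call #0; incr r2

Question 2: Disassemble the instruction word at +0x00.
+0x00: 27 30 ⇒ word 0x3027 (little)
  op=0x3027>>11=0x6 ⇒ set (RI)
  rd@[10:8]=0x0 ⇒ r0
  imm@[7:0]=0x27 ⇒ #39

set r0, #39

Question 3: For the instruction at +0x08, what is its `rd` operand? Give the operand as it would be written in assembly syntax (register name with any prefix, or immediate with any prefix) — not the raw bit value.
@+08  little-endian(d6 f0) = 0xf0d6
  top 5b → 0x1e → andi [RI]
  [10:8] rd=0 = r0
  [7:0] imm=214 = #214

r0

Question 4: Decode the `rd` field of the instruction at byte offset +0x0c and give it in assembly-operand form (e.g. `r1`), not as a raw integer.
@+0c  little-endian(80 aa) = 0xaa80
  op=0xaa80>>11=0x15 ⇒ mov (RR)
  rd@[10:8]=0x2 ⇒ r2
  rs@[7:5]=0x4 ⇒ r4

r2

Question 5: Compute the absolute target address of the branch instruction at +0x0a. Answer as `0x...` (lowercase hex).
0xc584

off 0x0a: read f4 6f as little → 0x6ff4
  op=0x6ff4>>11=0xd ⇒ call (J)
  imm@[10:0]=0x7f4 (s11→-12) ⇒ #-12
  target = base 0xc584 + off 0x0a + 2 + imm -12 = 0xc584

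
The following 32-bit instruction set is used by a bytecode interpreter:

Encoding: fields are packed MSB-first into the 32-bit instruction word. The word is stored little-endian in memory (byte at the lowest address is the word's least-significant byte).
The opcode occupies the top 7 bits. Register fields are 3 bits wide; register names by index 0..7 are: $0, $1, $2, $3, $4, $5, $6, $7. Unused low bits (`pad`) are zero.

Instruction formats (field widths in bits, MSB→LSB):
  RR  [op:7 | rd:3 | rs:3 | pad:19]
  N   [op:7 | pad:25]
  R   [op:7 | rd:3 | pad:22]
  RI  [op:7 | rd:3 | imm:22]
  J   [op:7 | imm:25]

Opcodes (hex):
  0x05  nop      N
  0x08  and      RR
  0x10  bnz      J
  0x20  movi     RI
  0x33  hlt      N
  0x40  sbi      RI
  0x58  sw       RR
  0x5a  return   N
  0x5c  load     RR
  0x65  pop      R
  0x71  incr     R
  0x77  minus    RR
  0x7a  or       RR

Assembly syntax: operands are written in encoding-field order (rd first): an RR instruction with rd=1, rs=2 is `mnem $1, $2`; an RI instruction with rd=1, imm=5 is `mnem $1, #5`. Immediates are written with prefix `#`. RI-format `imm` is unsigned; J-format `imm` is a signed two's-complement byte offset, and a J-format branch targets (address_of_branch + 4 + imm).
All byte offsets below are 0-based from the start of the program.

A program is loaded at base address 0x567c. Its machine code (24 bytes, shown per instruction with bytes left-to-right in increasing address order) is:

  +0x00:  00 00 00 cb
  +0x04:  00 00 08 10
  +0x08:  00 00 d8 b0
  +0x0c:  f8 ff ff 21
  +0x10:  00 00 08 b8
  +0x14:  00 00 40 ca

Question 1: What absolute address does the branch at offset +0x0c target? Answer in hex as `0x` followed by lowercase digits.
0x5684

[0c] f8 ff ff 21 → 0x21fffff8
  op=0x21fffff8>>25=0x10 ⇒ bnz (J)
  imm: (w>>0)&0x1ffffff=0x1fffff8 (s25→-8) → #-8
  target = base 0x567c + off 0x0c + 4 + imm -8 = 0x5684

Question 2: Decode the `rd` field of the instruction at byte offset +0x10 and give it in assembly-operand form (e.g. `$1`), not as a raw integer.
@+10  little-endian(00 00 08 b8) = 0xb8080000
  top 7b → 0x5c → load [RR]
  rd: (w>>22)&0x7=0x0 → $0
  rs: (w>>19)&0x7=0x1 → $1

$0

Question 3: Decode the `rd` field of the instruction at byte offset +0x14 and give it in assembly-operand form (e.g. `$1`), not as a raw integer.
[14] 00 00 40 ca → 0xca400000
  top 7b → 0x65 → pop [R]
  [24:22] rd=1 = $1

$1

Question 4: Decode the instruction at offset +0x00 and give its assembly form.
@+00  little-endian(00 00 00 cb) = 0xcb000000
  opcode bits[31:25]=0x65: pop/R
  rd: (w>>22)&0x7=0x4 → $4

pop $4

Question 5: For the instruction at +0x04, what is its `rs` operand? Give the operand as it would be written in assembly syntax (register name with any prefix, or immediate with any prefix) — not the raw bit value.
[04] 00 00 08 10 → 0x10080000
  opcode bits[31:25]=0x8: and/RR
  rd@[24:22]=0x0 ⇒ $0
  rs@[21:19]=0x1 ⇒ $1

$1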